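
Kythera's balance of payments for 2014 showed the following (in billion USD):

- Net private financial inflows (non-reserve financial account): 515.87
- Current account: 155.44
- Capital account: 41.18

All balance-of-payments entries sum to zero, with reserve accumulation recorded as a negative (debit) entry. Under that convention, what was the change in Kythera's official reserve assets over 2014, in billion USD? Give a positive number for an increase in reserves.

712.49

Official reserve transactions balance = -(155.44 + 41.18 + 515.87) = -712.49
An accumulation of reserves is recorded as a debit (negative entry), so the change in the stock of reserves is the negative of that balance.
Change in official reserves = -(-712.49) = 712.49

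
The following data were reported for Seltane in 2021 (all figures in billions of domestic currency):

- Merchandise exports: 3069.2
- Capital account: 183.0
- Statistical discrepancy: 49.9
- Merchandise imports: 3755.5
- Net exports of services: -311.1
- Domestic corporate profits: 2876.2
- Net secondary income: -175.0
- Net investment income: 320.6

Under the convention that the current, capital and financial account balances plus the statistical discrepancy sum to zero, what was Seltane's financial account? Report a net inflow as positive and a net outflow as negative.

Goods balance = 3069.2 - 3755.5 = -686.3
Services balance = -311.1
Trade balance (goods + services) = -686.3 + (-311.1) = -997.4
Net primary income = 320.6
Net secondary income = -175.0
Current account = -997.4 + 320.6 + (-175.0) = -851.8
Financial account = -(-851.8 + 183.0 + 49.9) = 618.9

618.9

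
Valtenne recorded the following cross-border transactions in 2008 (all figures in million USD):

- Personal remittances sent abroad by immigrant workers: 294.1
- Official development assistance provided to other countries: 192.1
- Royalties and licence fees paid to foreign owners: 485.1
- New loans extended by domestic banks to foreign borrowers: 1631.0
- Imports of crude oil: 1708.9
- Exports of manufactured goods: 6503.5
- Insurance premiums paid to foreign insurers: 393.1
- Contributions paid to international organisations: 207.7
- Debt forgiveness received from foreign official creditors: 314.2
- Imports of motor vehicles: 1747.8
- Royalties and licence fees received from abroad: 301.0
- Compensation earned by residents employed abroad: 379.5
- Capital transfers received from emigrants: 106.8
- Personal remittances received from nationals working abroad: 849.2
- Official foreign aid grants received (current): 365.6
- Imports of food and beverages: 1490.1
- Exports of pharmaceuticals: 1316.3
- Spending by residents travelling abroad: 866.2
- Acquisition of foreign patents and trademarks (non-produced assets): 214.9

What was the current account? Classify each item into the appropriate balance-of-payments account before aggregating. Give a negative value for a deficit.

2330.0

Goods: 1316.3 - 1708.9 - 1490.1 + 6503.5 - 1747.8 = 2873.0
Services: 301.0 - 393.1 - 866.2 - 485.1 = -1443.4
Primary income: 379.5
Secondary income: 365.6 - 192.1 - 294.1 - 207.7 + 849.2 = 520.9
Current account = 2873.0 + (-1443.4) + 379.5 + 520.9 = 2330.0
(Excluded from the current account — financial account: new loans extended by domestic banks to foreign borrowers 1631.0; capital account: debt forgiveness received from foreign official creditors 314.2, capital transfers received from emigrants 106.8, acquisition of foreign patents and trademarks (non-produced assets) 214.9.)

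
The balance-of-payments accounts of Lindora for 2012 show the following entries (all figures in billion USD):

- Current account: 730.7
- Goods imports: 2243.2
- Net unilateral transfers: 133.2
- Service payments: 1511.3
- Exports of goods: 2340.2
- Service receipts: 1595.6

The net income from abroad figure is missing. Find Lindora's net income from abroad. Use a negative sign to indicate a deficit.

416.2

Current account = goods balance + services balance + net primary income + net secondary income
Sum of the known components = 314.5
Net income from abroad = CA - (known components) = 730.7 - 314.5 = 416.2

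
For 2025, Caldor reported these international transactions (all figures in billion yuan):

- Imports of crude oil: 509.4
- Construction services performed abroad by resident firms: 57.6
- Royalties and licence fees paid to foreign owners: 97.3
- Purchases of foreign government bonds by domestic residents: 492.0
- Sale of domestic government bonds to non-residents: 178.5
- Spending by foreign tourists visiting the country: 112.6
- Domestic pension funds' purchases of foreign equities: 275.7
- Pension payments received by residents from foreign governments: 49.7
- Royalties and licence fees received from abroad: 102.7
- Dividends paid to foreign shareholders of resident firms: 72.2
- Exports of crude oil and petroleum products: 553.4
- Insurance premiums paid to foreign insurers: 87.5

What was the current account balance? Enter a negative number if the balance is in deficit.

Goods: 553.4 - 509.4 = 44.0
Services: 112.6 + 102.7 - 97.3 - 87.5 + 57.6 = 88.1
Primary income: -72.2
Secondary income: 49.7
Current account = 44.0 + 88.1 + (-72.2) + 49.7 = 109.6
(Excluded from the current account — financial account: purchases of foreign government bonds by domestic residents 492.0, sale of domestic government bonds to non-residents 178.5, domestic pension funds' purchases of foreign equities 275.7.)

109.6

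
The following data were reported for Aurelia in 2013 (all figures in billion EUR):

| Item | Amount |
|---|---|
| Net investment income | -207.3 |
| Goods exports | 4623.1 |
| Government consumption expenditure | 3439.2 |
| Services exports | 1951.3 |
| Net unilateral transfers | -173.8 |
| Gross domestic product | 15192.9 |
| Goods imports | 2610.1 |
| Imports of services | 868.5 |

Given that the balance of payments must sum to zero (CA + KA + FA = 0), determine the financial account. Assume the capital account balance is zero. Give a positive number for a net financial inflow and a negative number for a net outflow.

Goods balance = 4623.1 - 2610.1 = 2013.0
Services balance = 1951.3 - 868.5 = 1082.8
Trade balance (goods + services) = 2013.0 + 1082.8 = 3095.8
Net primary income = -207.3
Net secondary income = -173.8
Current account = 3095.8 + (-207.3) + (-173.8) = 2714.7
Financial account = -(2714.7) = -2714.7

-2714.7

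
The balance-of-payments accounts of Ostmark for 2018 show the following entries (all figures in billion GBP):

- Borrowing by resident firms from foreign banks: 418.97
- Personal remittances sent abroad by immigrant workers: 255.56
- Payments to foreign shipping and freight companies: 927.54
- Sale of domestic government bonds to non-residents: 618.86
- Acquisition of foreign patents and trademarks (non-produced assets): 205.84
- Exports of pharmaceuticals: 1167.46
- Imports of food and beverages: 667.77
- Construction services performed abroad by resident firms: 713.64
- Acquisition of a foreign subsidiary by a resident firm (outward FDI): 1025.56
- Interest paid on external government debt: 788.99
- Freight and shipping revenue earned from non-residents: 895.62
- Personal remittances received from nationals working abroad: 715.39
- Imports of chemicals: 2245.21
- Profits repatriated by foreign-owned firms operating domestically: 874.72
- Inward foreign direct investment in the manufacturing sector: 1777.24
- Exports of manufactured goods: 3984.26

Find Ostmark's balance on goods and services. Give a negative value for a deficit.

2920.46

Goods: 1167.46 - 667.77 + 3984.26 - 2245.21 = 2238.74
Services: -927.54 + 713.64 + 895.62 = 681.72
Trade balance = 2238.74 + 681.72 = 2920.46
(Excluded from the trade balance — financial account: borrowing by resident firms from foreign banks 418.97, sale of domestic government bonds to non-residents 618.86, acquisition of a foreign subsidiary by a resident firm (outward FDI) 1025.56, inward foreign direct investment in the manufacturing sector 1777.24; secondary income: personal remittances sent abroad by immigrant workers 255.56, personal remittances received from nationals working abroad 715.39; capital account: acquisition of foreign patents and trademarks (non-produced assets) 205.84; primary income: interest paid on external government debt 788.99, profits repatriated by foreign-owned firms operating domestically 874.72.)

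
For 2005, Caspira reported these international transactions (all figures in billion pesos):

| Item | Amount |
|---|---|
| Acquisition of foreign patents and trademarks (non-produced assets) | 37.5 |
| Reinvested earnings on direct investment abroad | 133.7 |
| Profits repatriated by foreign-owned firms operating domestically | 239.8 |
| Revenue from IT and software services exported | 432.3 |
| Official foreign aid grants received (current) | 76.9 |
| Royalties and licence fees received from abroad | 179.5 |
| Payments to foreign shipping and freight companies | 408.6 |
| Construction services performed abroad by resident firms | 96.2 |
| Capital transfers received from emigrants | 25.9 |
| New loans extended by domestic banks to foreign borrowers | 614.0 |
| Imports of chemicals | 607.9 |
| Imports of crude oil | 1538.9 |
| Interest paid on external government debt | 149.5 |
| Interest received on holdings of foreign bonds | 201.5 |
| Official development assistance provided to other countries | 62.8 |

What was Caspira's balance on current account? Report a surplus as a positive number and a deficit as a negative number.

Goods: -1538.9 - 607.9 = -2146.8
Services: -408.6 + 432.3 + 96.2 + 179.5 = 299.4
Primary income: -239.8 + 133.7 - 149.5 + 201.5 = -54.1
Secondary income: -62.8 + 76.9 = 14.1
Current account = (-2146.8) + 299.4 + (-54.1) + 14.1 = -1887.4
(Excluded from the current account — capital account: acquisition of foreign patents and trademarks (non-produced assets) 37.5, capital transfers received from emigrants 25.9; financial account: new loans extended by domestic banks to foreign borrowers 614.0.)

-1887.4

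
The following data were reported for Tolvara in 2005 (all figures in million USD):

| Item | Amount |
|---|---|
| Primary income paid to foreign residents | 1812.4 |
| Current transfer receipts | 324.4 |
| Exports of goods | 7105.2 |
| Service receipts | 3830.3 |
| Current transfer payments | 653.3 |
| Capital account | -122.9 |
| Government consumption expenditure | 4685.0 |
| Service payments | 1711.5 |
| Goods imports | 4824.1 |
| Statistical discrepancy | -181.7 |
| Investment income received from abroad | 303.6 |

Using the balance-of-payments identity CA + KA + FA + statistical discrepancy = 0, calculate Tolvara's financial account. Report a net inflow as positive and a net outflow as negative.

Goods balance = 7105.2 - 4824.1 = 2281.1
Services balance = 3830.3 - 1711.5 = 2118.8
Trade balance (goods + services) = 2281.1 + 2118.8 = 4399.9
Net primary income = 303.6 - 1812.4 = -1508.8
Net secondary income = 324.4 - 653.3 = -328.9
Current account = 4399.9 + (-1508.8) + (-328.9) = 2562.2
Financial account = -(2562.2 + (-122.9) + (-181.7)) = -2257.6

-2257.6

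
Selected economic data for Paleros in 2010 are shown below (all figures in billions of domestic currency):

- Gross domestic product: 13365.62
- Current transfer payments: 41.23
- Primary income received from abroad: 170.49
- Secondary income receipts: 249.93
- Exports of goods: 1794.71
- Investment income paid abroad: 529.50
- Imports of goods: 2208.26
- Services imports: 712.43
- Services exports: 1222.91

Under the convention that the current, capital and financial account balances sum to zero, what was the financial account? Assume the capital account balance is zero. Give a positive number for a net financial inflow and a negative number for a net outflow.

Goods balance = 1794.71 - 2208.26 = -413.55
Services balance = 1222.91 - 712.43 = 510.48
Trade balance (goods + services) = -413.55 + 510.48 = 96.93
Net primary income = 170.49 - 529.50 = -359.01
Net secondary income = 249.93 - 41.23 = 208.70
Current account = 96.93 + (-359.01) + 208.70 = -53.38
Financial account = -(-53.38) = 53.38

53.38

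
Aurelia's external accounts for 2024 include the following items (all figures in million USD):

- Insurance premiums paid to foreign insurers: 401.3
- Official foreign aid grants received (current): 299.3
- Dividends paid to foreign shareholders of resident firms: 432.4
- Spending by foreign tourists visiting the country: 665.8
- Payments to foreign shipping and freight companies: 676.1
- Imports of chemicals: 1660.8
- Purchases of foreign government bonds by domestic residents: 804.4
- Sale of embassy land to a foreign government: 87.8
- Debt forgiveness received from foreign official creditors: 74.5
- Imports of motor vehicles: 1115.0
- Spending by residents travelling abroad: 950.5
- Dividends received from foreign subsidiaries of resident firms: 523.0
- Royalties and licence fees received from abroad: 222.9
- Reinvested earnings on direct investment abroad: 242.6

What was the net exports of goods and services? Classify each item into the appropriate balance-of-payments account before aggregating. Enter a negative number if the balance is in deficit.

-3915.0

Goods: -1660.8 - 1115.0 = -2775.8
Services: -676.1 + 222.9 + 665.8 - 401.3 - 950.5 = -1139.2
Trade balance = -2775.8 + (-1139.2) = -3915.0
(Excluded from the trade balance — secondary income: official foreign aid grants received (current) 299.3; primary income: dividends paid to foreign shareholders of resident firms 432.4, dividends received from foreign subsidiaries of resident firms 523.0, reinvested earnings on direct investment abroad 242.6; financial account: purchases of foreign government bonds by domestic residents 804.4; capital account: sale of embassy land to a foreign government 87.8, debt forgiveness received from foreign official creditors 74.5.)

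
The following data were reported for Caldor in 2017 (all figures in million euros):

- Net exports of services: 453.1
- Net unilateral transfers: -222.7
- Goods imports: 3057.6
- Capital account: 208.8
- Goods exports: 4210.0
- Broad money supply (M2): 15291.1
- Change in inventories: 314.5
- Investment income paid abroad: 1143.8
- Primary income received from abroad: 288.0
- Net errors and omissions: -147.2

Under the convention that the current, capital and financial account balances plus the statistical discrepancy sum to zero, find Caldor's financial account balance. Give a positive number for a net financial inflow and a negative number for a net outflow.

-588.6

Goods balance = 4210.0 - 3057.6 = 1152.4
Services balance = 453.1
Trade balance (goods + services) = 1152.4 + 453.1 = 1605.5
Net primary income = 288.0 - 1143.8 = -855.8
Net secondary income = -222.7
Current account = 1605.5 + (-855.8) + (-222.7) = 527.0
Financial account = -(527.0 + 208.8 + (-147.2)) = -588.6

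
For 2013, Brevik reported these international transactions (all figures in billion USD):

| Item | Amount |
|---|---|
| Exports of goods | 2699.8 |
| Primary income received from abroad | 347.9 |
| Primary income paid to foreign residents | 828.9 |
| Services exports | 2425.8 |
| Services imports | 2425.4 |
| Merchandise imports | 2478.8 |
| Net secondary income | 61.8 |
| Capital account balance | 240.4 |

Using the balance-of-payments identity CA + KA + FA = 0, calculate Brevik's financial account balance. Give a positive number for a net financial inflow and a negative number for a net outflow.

-42.6

Goods balance = 2699.8 - 2478.8 = 221.0
Services balance = 2425.8 - 2425.4 = 0.4
Trade balance (goods + services) = 221.0 + 0.4 = 221.4
Net primary income = 347.9 - 828.9 = -481.0
Net secondary income = 61.8
Current account = 221.4 + (-481.0) + 61.8 = -197.8
Financial account = -(-197.8 + 240.4) = -42.6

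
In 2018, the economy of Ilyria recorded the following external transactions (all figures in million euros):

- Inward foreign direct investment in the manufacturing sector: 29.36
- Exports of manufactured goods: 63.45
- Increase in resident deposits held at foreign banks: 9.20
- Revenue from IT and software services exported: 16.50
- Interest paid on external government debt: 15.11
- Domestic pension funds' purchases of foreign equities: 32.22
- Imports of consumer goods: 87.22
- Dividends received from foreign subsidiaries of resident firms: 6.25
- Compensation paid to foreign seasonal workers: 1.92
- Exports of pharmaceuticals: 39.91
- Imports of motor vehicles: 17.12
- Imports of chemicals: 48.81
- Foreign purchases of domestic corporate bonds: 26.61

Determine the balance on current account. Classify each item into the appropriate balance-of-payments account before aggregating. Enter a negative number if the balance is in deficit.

Goods: -87.22 - 48.81 + 39.91 - 17.12 + 63.45 = -49.79
Services: 16.50
Primary income: -1.92 + 6.25 - 15.11 = -10.78
Current account = (-49.79) + 16.50 + (-10.78) = -44.07
(Excluded from the current account — financial account: inward foreign direct investment in the manufacturing sector 29.36, increase in resident deposits held at foreign banks 9.20, domestic pension funds' purchases of foreign equities 32.22, foreign purchases of domestic corporate bonds 26.61.)

-44.07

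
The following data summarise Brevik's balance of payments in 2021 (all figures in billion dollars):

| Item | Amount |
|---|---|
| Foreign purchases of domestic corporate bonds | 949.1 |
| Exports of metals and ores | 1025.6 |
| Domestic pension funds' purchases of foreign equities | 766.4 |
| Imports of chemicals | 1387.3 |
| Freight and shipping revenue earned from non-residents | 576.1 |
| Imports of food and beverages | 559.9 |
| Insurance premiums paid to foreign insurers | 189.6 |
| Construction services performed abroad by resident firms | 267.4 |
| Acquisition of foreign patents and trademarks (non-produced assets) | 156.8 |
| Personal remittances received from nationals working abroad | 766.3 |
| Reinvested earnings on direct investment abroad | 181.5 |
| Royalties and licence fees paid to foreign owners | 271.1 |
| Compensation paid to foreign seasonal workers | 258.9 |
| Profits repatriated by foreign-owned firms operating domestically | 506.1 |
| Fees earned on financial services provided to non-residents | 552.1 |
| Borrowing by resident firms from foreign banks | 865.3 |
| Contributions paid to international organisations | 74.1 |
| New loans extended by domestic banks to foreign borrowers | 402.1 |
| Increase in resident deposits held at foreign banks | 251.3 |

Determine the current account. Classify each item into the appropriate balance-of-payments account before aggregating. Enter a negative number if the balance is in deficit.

122.0

Goods: 1025.6 - 1387.3 - 559.9 = -921.6
Services: 552.1 + 576.1 + 267.4 - 271.1 - 189.6 = 934.9
Primary income: -506.1 - 258.9 + 181.5 = -583.5
Secondary income: 766.3 - 74.1 = 692.2
Current account = (-921.6) + 934.9 + (-583.5) + 692.2 = 122.0
(Excluded from the current account — financial account: foreign purchases of domestic corporate bonds 949.1, domestic pension funds' purchases of foreign equities 766.4, borrowing by resident firms from foreign banks 865.3, new loans extended by domestic banks to foreign borrowers 402.1, increase in resident deposits held at foreign banks 251.3; capital account: acquisition of foreign patents and trademarks (non-produced assets) 156.8.)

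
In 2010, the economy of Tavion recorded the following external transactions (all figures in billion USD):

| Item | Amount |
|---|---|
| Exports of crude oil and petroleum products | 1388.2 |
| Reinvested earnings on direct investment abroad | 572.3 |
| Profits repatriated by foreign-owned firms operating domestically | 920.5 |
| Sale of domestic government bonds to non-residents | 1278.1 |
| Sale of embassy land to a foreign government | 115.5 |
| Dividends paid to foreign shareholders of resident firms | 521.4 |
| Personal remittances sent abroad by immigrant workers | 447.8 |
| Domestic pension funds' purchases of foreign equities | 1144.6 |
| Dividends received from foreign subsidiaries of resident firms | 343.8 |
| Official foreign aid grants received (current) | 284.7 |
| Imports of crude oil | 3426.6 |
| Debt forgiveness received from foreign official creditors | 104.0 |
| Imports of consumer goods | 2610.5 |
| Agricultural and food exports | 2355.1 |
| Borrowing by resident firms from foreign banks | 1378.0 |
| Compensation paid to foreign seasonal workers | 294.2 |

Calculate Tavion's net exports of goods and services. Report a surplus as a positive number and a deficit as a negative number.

-2293.8

Goods: -3426.6 + 1388.2 - 2610.5 + 2355.1 = -2293.8
Trade balance = -2293.8 + 0.0 = -2293.8
(Excluded from the trade balance — primary income: reinvested earnings on direct investment abroad 572.3, profits repatriated by foreign-owned firms operating domestically 920.5, dividends paid to foreign shareholders of resident firms 521.4, dividends received from foreign subsidiaries of resident firms 343.8, compensation paid to foreign seasonal workers 294.2; financial account: sale of domestic government bonds to non-residents 1278.1, domestic pension funds' purchases of foreign equities 1144.6, borrowing by resident firms from foreign banks 1378.0; capital account: sale of embassy land to a foreign government 115.5, debt forgiveness received from foreign official creditors 104.0; secondary income: personal remittances sent abroad by immigrant workers 447.8, official foreign aid grants received (current) 284.7.)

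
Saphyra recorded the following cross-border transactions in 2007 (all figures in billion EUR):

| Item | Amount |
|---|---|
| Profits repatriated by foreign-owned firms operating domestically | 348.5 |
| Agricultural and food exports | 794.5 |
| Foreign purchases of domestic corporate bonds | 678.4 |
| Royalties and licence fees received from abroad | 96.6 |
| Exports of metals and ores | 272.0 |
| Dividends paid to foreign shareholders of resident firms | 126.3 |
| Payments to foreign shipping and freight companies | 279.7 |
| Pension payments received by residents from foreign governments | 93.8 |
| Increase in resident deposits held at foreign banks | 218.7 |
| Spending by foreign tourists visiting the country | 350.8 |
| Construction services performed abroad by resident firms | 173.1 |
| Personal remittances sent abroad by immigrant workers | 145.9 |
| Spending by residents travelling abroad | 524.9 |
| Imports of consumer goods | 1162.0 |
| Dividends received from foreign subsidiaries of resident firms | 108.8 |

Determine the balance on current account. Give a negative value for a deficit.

-697.7

Goods: -1162.0 + 272.0 + 794.5 = -95.5
Services: -524.9 - 279.7 + 350.8 + 173.1 + 96.6 = -184.1
Primary income: 108.8 - 348.5 - 126.3 = -366.0
Secondary income: -145.9 + 93.8 = -52.1
Current account = (-95.5) + (-184.1) + (-366.0) + (-52.1) = -697.7
(Excluded from the current account — financial account: foreign purchases of domestic corporate bonds 678.4, increase in resident deposits held at foreign banks 218.7.)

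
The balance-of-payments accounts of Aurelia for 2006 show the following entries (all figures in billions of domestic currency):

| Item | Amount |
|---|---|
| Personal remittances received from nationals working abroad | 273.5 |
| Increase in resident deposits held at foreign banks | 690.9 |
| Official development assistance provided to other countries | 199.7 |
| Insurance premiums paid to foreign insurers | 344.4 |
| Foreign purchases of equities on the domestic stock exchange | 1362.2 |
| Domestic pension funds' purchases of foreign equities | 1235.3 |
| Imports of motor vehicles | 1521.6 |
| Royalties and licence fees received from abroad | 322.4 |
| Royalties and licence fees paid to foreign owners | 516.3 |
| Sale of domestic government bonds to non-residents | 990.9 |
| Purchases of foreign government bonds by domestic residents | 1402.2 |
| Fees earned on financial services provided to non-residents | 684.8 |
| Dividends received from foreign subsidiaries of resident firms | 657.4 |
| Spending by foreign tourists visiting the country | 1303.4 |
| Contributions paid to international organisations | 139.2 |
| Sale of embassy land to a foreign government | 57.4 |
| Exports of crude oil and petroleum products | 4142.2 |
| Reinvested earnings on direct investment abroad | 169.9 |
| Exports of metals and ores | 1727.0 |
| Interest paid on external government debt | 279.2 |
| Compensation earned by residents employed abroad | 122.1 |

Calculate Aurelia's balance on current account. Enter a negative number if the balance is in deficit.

Goods: -1521.6 + 4142.2 + 1727.0 = 4347.6
Services: -344.4 + 322.4 + 1303.4 - 516.3 + 684.8 = 1449.9
Primary income: -279.2 + 122.1 + 657.4 + 169.9 = 670.2
Secondary income: -139.2 - 199.7 + 273.5 = -65.4
Current account = 4347.6 + 1449.9 + 670.2 + (-65.4) = 6402.3
(Excluded from the current account — financial account: increase in resident deposits held at foreign banks 690.9, foreign purchases of equities on the domestic stock exchange 1362.2, domestic pension funds' purchases of foreign equities 1235.3, sale of domestic government bonds to non-residents 990.9, purchases of foreign government bonds by domestic residents 1402.2; capital account: sale of embassy land to a foreign government 57.4.)

6402.3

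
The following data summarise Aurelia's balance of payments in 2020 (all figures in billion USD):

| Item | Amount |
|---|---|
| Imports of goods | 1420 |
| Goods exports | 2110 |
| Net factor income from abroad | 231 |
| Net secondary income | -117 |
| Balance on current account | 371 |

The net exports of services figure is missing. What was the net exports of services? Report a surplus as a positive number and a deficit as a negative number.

-433

Current account = goods balance + services balance + net primary income + net secondary income
Sum of the known components = 804
Net exports of services = CA - (known components) = 371 - 804 = -433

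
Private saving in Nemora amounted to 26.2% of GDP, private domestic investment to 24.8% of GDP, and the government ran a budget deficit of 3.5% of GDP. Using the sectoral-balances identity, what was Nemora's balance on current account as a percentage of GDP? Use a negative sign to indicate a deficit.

By the sectoral-balances identity, CA = (S_private - I) + (T - G).
Private balance = 26.2 - 24.8 = 1.4
Government balance (T - G) = -3.5
CA = 1.4 + (-3.5) = -2.1

-2.1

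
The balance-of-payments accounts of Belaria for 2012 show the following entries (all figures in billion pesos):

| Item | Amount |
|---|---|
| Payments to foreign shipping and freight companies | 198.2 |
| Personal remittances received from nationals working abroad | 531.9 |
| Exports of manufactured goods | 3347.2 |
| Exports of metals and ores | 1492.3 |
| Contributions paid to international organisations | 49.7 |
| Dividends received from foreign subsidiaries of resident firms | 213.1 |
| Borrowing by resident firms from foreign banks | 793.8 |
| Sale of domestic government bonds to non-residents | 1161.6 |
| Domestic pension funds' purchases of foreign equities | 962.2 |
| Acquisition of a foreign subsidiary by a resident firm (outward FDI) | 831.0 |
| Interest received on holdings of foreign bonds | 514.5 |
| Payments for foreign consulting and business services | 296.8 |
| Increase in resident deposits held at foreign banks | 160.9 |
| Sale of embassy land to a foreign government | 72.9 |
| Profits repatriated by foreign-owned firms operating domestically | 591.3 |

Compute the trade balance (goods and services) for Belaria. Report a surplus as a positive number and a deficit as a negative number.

Goods: 3347.2 + 1492.3 = 4839.5
Services: -198.2 - 296.8 = -495.0
Trade balance = 4839.5 + (-495.0) = 4344.5
(Excluded from the trade balance — secondary income: personal remittances received from nationals working abroad 531.9, contributions paid to international organisations 49.7; primary income: dividends received from foreign subsidiaries of resident firms 213.1, interest received on holdings of foreign bonds 514.5, profits repatriated by foreign-owned firms operating domestically 591.3; financial account: borrowing by resident firms from foreign banks 793.8, sale of domestic government bonds to non-residents 1161.6, domestic pension funds' purchases of foreign equities 962.2, acquisition of a foreign subsidiary by a resident firm (outward FDI) 831.0, increase in resident deposits held at foreign banks 160.9; capital account: sale of embassy land to a foreign government 72.9.)

4344.5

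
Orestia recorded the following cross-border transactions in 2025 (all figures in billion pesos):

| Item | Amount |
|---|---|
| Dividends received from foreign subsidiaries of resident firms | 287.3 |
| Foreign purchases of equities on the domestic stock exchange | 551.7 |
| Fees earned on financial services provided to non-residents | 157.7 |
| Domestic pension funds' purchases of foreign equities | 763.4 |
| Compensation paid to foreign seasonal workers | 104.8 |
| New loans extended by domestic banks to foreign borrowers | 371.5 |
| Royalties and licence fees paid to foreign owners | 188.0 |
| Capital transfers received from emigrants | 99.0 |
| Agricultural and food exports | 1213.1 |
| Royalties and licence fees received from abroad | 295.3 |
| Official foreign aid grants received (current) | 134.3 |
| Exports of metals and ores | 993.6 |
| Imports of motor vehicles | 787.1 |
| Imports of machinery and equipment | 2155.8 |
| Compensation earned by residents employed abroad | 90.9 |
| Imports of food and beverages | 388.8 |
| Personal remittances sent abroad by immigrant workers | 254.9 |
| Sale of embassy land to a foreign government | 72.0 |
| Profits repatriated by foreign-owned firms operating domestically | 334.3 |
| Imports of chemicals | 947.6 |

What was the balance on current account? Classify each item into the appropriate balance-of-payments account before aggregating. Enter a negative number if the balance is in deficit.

-1989.1

Goods: -388.8 - 787.1 + 993.6 + 1213.1 - 947.6 - 2155.8 = -2072.6
Services: 295.3 - 188.0 + 157.7 = 265.0
Primary income: -104.8 + 90.9 + 287.3 - 334.3 = -60.9
Secondary income: 134.3 - 254.9 = -120.6
Current account = (-2072.6) + 265.0 + (-60.9) + (-120.6) = -1989.1
(Excluded from the current account — financial account: foreign purchases of equities on the domestic stock exchange 551.7, domestic pension funds' purchases of foreign equities 763.4, new loans extended by domestic banks to foreign borrowers 371.5; capital account: capital transfers received from emigrants 99.0, sale of embassy land to a foreign government 72.0.)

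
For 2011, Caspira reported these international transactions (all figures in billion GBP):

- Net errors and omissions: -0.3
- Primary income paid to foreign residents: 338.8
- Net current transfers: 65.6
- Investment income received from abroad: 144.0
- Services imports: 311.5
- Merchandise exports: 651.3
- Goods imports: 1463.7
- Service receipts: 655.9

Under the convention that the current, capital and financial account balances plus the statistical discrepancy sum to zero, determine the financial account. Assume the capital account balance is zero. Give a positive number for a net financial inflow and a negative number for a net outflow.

Goods balance = 651.3 - 1463.7 = -812.4
Services balance = 655.9 - 311.5 = 344.4
Trade balance (goods + services) = -812.4 + 344.4 = -468.0
Net primary income = 144.0 - 338.8 = -194.8
Net secondary income = 65.6
Current account = -468.0 + (-194.8) + 65.6 = -597.2
Financial account = -(-597.2 + (-0.3)) = 597.5

597.5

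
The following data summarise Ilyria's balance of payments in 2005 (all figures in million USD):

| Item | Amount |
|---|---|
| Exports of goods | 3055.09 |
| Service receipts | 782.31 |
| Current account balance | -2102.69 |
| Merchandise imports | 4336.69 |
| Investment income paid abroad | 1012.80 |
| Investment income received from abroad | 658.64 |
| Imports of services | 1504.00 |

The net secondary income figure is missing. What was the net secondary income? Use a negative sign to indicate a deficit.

254.76

Current account = goods balance + services balance + net primary income + net secondary income
Sum of the known components = -2357.45
Net secondary income = CA - (known components) = -2102.69 - (-2357.45) = 254.76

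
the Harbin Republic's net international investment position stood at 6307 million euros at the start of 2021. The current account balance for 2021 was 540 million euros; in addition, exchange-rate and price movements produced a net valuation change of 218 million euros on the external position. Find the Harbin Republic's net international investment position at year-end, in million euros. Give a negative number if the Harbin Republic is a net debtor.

7065

Change in NIIP = current account + net valuation change = 540 + 218 = 758
End-of-year NIIP = 6307 + 758 = 7065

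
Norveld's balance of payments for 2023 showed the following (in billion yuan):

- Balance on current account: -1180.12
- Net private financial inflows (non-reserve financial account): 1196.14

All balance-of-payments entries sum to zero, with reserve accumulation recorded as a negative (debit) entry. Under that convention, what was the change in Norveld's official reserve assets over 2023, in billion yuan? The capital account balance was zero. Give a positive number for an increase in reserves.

16.02

Official reserve transactions balance = -((-1180.12) + 1196.14) = -16.02
An accumulation of reserves is recorded as a debit (negative entry), so the change in the stock of reserves is the negative of that balance.
Change in official reserves = -(-16.02) = 16.02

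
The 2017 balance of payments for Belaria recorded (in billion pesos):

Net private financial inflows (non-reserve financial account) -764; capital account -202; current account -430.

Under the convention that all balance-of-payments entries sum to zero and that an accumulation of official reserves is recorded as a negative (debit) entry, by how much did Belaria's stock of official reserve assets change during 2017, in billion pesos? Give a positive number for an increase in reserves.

-1396

Official reserve transactions balance = -((-430) + (-202) + (-764)) = 1396
An accumulation of reserves is recorded as a debit (negative entry), so the change in the stock of reserves is the negative of that balance.
Change in official reserves = -(1396) = -1396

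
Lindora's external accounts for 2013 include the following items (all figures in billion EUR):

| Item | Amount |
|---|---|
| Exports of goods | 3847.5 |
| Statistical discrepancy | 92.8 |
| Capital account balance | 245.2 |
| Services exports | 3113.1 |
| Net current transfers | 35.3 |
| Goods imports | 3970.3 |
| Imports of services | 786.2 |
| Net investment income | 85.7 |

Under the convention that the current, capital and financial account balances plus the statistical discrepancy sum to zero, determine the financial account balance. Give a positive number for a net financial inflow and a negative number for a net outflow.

Goods balance = 3847.5 - 3970.3 = -122.8
Services balance = 3113.1 - 786.2 = 2326.9
Trade balance (goods + services) = -122.8 + 2326.9 = 2204.1
Net primary income = 85.7
Net secondary income = 35.3
Current account = 2204.1 + 85.7 + 35.3 = 2325.1
Financial account = -(2325.1 + 245.2 + 92.8) = -2663.1

-2663.1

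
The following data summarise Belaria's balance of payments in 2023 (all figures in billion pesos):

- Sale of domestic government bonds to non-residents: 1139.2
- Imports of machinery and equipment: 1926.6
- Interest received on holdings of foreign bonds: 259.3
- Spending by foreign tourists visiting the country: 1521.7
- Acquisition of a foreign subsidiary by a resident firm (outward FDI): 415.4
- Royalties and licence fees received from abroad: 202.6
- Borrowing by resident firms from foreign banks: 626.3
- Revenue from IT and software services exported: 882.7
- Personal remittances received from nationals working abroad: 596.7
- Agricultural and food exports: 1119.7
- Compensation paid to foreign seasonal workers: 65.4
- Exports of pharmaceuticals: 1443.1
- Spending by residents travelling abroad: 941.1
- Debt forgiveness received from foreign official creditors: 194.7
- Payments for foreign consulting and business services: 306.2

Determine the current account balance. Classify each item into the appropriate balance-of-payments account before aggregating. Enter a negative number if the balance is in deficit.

Goods: 1119.7 + 1443.1 - 1926.6 = 636.2
Services: 202.6 + 1521.7 - 306.2 + 882.7 - 941.1 = 1359.7
Primary income: -65.4 + 259.3 = 193.9
Secondary income: 596.7
Current account = 636.2 + 1359.7 + 193.9 + 596.7 = 2786.5
(Excluded from the current account — financial account: sale of domestic government bonds to non-residents 1139.2, acquisition of a foreign subsidiary by a resident firm (outward FDI) 415.4, borrowing by resident firms from foreign banks 626.3; capital account: debt forgiveness received from foreign official creditors 194.7.)

2786.5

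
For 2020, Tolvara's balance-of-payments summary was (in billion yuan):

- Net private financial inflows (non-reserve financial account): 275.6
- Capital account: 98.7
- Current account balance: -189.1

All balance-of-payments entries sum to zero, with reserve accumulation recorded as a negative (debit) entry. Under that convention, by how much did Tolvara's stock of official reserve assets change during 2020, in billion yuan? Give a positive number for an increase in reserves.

185.2

Official reserve transactions balance = -((-189.1) + 98.7 + 275.6) = -185.2
An accumulation of reserves is recorded as a debit (negative entry), so the change in the stock of reserves is the negative of that balance.
Change in official reserves = -(-185.2) = 185.2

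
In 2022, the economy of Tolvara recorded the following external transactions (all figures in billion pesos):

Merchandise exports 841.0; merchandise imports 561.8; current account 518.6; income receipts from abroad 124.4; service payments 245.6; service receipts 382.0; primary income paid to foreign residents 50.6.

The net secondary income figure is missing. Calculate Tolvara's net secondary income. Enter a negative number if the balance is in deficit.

Current account = goods balance + services balance + net primary income + net secondary income
Sum of the known components = 489.4
Net secondary income = CA - (known components) = 518.6 - 489.4 = 29.2

29.2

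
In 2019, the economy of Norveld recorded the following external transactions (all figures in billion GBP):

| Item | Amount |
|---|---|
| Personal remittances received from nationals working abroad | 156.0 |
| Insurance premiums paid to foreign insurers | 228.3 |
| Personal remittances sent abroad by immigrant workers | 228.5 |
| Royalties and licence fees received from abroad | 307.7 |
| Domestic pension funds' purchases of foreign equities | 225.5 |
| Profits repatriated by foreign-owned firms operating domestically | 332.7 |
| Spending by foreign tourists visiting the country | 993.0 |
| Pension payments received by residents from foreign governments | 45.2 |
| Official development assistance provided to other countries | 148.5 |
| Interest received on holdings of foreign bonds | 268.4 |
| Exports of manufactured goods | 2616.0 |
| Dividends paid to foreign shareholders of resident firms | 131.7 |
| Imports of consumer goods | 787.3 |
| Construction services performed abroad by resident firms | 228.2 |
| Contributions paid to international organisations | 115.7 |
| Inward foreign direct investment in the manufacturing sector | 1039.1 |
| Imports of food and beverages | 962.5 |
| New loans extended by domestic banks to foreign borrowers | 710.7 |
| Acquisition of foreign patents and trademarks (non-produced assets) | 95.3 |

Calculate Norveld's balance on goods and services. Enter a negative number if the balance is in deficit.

2166.8

Goods: -787.3 + 2616.0 - 962.5 = 866.2
Services: 228.2 - 228.3 + 993.0 + 307.7 = 1300.6
Trade balance = 866.2 + 1300.6 = 2166.8
(Excluded from the trade balance — secondary income: personal remittances received from nationals working abroad 156.0, personal remittances sent abroad by immigrant workers 228.5, pension payments received by residents from foreign governments 45.2, official development assistance provided to other countries 148.5, contributions paid to international organisations 115.7; financial account: domestic pension funds' purchases of foreign equities 225.5, inward foreign direct investment in the manufacturing sector 1039.1, new loans extended by domestic banks to foreign borrowers 710.7; primary income: profits repatriated by foreign-owned firms operating domestically 332.7, interest received on holdings of foreign bonds 268.4, dividends paid to foreign shareholders of resident firms 131.7; capital account: acquisition of foreign patents and trademarks (non-produced assets) 95.3.)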